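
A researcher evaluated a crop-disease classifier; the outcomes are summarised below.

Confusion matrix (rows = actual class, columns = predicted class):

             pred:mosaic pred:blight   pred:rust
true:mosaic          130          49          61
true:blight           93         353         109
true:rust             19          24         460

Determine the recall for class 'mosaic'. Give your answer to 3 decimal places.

Take TP from the diagonal, FP from the rest of the 'mosaic' prediction marginal, FN from the rest of the 'mosaic' actual marginal.
recall = TP/(TP+FN).
mosaic: TP=130, FN=49+61=110 → 130/240 = 0.5417

0.542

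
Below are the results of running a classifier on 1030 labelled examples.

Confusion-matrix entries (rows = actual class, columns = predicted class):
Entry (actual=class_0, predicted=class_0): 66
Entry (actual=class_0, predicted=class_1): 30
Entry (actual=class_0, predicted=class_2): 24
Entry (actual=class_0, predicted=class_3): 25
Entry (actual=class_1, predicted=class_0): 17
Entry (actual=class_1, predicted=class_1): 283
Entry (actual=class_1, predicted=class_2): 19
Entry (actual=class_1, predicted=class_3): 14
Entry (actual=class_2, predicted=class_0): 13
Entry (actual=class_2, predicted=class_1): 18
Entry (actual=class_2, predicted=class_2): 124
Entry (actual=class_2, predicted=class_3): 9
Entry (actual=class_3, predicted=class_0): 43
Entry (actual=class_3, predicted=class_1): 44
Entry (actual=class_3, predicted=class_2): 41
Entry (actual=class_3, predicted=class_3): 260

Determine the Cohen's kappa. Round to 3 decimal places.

0.599

Observed agreement pₒ = trace/N = 733/1030 = 0.7117
Expected agreement pₑ = Σ (rowᵢ·colᵢ)/N² = (145·139 + 333·375 + 164·208 + 388·308)/1030² = 0.2815
κ = (pₒ − pₑ)/(1 − pₑ) = (0.7117 − 0.2815)/(1 − 0.2815) = 0.599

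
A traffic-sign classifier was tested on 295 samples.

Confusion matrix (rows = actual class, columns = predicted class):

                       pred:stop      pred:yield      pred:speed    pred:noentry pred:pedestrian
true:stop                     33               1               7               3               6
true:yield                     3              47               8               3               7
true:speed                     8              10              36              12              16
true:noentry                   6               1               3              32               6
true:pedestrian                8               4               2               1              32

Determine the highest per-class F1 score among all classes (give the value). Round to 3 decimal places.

0.718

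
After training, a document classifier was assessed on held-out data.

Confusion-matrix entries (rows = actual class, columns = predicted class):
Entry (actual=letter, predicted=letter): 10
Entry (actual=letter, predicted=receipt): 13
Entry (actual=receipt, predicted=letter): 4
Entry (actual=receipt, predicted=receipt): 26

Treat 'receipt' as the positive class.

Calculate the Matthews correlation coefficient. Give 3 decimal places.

MCC = (TP·TN − FP·FN) / √((TP+FP)(TP+FN)(TN+FP)(TN+FN))
Numerator = 26·10 − 13·4 = 208
Denominator = √(39·30·23·14) = √376740 = 613.7915
MCC = 208 / 613.7915 = 0.339

0.339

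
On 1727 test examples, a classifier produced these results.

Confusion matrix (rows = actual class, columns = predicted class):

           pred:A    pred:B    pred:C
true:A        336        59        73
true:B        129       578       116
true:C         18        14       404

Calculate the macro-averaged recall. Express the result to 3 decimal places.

0.782

Per-class recall (TP/(TP+FN)):
  A: TP=336, FN=59+73=132 → 336/468 = 0.7179
  B: TP=578, FN=129+116=245 → 578/823 = 0.7023
  C: TP=404, FN=18+14=32 → 404/436 = 0.9266
Macro-recall = mean = (0.7179 + 0.7023 + 0.9266) / 3 = 0.782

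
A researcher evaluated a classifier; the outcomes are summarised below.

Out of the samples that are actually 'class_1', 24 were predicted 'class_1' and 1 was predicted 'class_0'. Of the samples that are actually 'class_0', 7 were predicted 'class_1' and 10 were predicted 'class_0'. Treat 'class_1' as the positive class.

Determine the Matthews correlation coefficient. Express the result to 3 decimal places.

MCC = (TP·TN − FP·FN) / √((TP+FP)(TP+FN)(TN+FP)(TN+FN))
Numerator = 24·10 − 7·1 = 233
Denominator = √(31·25·17·11) = √144925 = 380.6902
MCC = 233 / 380.6902 = 0.612

0.612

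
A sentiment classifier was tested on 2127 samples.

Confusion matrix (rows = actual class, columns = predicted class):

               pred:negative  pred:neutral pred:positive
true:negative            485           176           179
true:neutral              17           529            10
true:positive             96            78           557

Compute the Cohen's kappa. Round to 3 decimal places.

Observed agreement pₒ = trace/N = 1571/2127 = 0.7386
Expected agreement pₑ = Σ (rowᵢ·colᵢ)/N² = (840·598 + 556·783 + 731·746)/2127² = 0.3278
κ = (pₒ − pₑ)/(1 − pₑ) = (0.7386 − 0.3278)/(1 − 0.3278) = 0.611

0.611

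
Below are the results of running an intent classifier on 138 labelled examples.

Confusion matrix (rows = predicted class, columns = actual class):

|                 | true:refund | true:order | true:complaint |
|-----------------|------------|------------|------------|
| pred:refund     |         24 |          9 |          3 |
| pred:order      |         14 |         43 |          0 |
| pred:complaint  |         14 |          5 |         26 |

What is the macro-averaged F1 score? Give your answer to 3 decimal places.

0.668

Per-class F1 score (2·TP/(2·TP+FP+FN)):
  refund: TP=24, FP=9+3=12, FN=14+14=28 → 48/88 = 0.5455
  order: TP=43, FP=14+0=14, FN=9+5=14 → 86/114 = 0.7544
  complaint: TP=26, FP=14+5=19, FN=3+0=3 → 52/74 = 0.7027
Macro-F1 score = mean = (0.5455 + 0.7544 + 0.7027) / 3 = 0.668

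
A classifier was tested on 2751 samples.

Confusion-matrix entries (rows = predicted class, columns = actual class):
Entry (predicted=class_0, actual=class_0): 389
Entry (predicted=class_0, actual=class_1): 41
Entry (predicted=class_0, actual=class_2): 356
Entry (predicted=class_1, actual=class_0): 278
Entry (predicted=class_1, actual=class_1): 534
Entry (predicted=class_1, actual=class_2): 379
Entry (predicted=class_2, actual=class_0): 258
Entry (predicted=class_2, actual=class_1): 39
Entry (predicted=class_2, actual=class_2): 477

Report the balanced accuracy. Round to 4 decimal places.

Balanced accuracy = mean of per-class recall.
  class_0: recall = 389/925 = 0.42054
  class_1: recall = 534/614 = 0.86971
  class_2: recall = 477/1212 = 0.39356
Mean = (0.42054 + 0.86971 + 0.39356) / 3 = 0.5613

0.5613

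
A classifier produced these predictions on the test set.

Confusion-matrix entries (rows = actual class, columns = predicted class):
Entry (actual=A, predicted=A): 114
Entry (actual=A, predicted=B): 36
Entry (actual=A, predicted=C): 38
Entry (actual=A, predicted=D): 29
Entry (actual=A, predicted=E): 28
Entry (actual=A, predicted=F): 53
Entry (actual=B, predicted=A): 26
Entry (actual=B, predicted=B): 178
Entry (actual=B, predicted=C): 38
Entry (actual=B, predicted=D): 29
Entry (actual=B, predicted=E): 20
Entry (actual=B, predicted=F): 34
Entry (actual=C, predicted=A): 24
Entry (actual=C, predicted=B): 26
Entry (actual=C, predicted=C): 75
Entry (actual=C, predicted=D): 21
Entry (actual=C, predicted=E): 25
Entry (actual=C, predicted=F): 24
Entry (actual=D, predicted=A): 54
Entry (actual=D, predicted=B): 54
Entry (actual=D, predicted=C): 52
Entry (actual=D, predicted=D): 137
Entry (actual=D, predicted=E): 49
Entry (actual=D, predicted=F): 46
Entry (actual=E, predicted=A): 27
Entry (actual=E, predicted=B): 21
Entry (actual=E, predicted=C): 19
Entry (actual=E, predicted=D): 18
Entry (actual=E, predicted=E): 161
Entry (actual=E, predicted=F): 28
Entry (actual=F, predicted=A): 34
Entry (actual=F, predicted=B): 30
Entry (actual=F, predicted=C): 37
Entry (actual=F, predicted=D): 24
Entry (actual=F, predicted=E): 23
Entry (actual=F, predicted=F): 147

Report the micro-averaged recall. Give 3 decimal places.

0.456

Micro-averaging pools counts across classes: ΣTP=812, ΣFP=967, ΣFN=967.
Micro-recall = TP/(TP+FN) on pooled counts = 0.456 (equals overall accuracy in single-label multiclass).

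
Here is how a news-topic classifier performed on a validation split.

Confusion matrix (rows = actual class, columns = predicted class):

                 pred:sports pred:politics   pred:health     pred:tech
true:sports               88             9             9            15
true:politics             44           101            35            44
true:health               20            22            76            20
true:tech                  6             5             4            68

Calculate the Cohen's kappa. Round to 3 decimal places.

Observed agreement pₒ = trace/N = 333/566 = 0.5883
Expected agreement pₑ = Σ (rowᵢ·colᵢ)/N² = (121·158 + 224·137 + 138·124 + 83·147)/566² = 0.2470
κ = (pₒ − pₑ)/(1 − pₑ) = (0.5883 − 0.2470)/(1 − 0.2470) = 0.453

0.453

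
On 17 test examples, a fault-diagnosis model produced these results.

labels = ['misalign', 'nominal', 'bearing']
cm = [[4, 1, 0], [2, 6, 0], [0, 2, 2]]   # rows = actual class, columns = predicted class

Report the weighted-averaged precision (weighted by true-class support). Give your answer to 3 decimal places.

0.745

Per-class precision (TP/(TP+FP)):
  misalign: TP=4, FP=2+0=2 → 4/6 = 0.6667
  nominal: TP=6, FP=1+2=3 → 6/9 = 0.6667
  bearing: TP=2, FP=0+0=0 → 2/2 = 1.0000
Weighted-precision = Σ (supportᵢ/N)·precisionᵢ with N=17: (5/17)·0.6667 + (8/17)·0.6667 + (4/17)·1.0000 = 0.745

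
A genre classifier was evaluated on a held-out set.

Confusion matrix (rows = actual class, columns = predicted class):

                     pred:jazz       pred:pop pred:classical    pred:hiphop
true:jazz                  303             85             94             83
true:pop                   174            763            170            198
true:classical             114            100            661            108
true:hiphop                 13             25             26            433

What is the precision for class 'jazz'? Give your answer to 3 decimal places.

0.502

One-vs-rest for 'jazz': TP = diagonal; FP = other classes predicted 'jazz'; FN = 'jazz' predicted as other.
precision = TP/(TP+FP).
jazz: TP=303, FP=174+114+13=301 → 303/604 = 0.5017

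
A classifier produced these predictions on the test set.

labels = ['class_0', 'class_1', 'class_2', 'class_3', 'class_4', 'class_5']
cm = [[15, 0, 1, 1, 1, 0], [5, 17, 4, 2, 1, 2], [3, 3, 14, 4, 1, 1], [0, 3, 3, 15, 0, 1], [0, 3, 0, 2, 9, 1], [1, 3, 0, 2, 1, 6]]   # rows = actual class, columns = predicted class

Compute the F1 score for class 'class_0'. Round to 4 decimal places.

One-vs-rest for 'class_0': TP = diagonal; FP = other classes predicted 'class_0'; FN = 'class_0' predicted as other.
F1 score = 2·TP/(2·TP+FP+FN).
class_0: TP=15, FP=5+3+0+0+1=9, FN=0+1+1+1+0=3 → 30/42 = 0.71429

0.7143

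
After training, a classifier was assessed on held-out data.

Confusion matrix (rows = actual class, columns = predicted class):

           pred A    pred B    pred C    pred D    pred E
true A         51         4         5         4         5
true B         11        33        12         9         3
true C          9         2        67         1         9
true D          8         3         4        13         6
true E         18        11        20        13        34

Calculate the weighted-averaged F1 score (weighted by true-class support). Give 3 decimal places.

0.547

Per-class F1 score (2·TP/(2·TP+FP+FN)):
  A: TP=51, FP=11+9+8+18=46, FN=4+5+4+5=18 → 102/166 = 0.6145
  B: TP=33, FP=4+2+3+11=20, FN=11+12+9+3=35 → 66/121 = 0.5455
  C: TP=67, FP=5+12+4+20=41, FN=9+2+1+9=21 → 134/196 = 0.6837
  D: TP=13, FP=4+9+1+13=27, FN=8+3+4+6=21 → 26/74 = 0.3514
  E: TP=34, FP=5+3+9+6=23, FN=18+11+20+13=62 → 68/153 = 0.4444
Weighted-F1 score = Σ (supportᵢ/N)·F1 scoreᵢ with N=355: (69/355)·0.6145 + (68/355)·0.5455 + (88/355)·0.6837 + (34/355)·0.3514 + (96/355)·0.4444 = 0.547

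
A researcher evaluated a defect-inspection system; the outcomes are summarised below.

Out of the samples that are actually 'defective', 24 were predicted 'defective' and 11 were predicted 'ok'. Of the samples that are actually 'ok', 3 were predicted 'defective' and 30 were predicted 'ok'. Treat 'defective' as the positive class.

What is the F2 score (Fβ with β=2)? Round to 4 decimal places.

0.7186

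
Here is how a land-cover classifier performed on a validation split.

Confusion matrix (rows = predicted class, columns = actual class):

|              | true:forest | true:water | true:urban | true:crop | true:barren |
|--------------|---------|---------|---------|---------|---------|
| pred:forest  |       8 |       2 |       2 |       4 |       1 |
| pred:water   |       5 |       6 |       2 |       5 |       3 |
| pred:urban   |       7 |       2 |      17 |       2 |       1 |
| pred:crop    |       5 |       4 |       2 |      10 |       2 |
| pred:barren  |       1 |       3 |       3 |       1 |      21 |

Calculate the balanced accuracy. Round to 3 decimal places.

0.504

Balanced accuracy = mean of per-class recall.
  forest: recall = 8/26 = 0.3077
  water: recall = 6/17 = 0.3529
  urban: recall = 17/26 = 0.6538
  crop: recall = 10/22 = 0.4545
  barren: recall = 21/28 = 0.7500
Mean = (0.3077 + 0.3529 + 0.6538 + 0.4545 + 0.7500) / 5 = 0.504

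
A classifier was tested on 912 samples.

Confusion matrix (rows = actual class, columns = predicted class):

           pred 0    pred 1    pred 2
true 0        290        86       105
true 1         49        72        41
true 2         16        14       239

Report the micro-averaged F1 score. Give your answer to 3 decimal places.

0.659

Micro-averaging pools counts across classes: ΣTP=601, ΣFP=311, ΣFN=311.
Micro-F1 score = 2·TP/(2·TP+FP+FN) on pooled counts = 0.659 (equals overall accuracy in single-label multiclass).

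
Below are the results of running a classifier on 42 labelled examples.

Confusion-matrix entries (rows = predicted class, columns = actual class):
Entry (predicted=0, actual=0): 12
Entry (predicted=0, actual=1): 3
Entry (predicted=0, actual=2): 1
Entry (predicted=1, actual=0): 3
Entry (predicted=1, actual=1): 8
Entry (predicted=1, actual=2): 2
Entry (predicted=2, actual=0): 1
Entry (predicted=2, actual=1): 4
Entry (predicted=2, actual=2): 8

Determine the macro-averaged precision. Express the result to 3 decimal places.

Per-class precision (TP/(TP+FP)):
  0: TP=12, FP=3+1=4 → 12/16 = 0.7500
  1: TP=8, FP=3+2=5 → 8/13 = 0.6154
  2: TP=8, FP=1+4=5 → 8/13 = 0.6154
Macro-precision = mean = (0.7500 + 0.6154 + 0.6154) / 3 = 0.660

0.660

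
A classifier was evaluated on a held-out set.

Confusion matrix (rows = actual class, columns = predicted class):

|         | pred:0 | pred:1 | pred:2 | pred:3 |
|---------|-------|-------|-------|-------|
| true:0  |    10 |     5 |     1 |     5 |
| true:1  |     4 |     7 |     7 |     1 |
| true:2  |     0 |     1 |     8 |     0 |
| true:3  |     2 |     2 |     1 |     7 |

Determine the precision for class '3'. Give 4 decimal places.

0.5385

One-vs-rest for '3': TP = diagonal; FP = other classes predicted '3'; FN = '3' predicted as other.
precision = TP/(TP+FP).
3: TP=7, FP=5+1+0=6 → 7/13 = 0.53846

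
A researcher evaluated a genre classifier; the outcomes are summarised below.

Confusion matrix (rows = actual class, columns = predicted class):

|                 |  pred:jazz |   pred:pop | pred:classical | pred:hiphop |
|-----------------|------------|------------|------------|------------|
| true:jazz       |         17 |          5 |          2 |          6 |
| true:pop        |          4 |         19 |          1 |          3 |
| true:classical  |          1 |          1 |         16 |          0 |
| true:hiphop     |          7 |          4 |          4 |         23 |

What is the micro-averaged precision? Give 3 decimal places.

Micro-averaging pools counts across classes: ΣTP=75, ΣFP=38, ΣFN=38.
Micro-precision = TP/(TP+FP) on pooled counts = 0.664 (equals overall accuracy in single-label multiclass).

0.664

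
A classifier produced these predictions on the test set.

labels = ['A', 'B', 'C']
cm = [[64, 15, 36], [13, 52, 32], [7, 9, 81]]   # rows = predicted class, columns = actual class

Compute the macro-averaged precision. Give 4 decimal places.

0.6426

Per-class precision (TP/(TP+FP)):
  A: TP=64, FP=15+36=51 → 64/115 = 0.55652
  B: TP=52, FP=13+32=45 → 52/97 = 0.53608
  C: TP=81, FP=7+9=16 → 81/97 = 0.83505
Macro-precision = mean = (0.55652 + 0.53608 + 0.83505) / 3 = 0.6426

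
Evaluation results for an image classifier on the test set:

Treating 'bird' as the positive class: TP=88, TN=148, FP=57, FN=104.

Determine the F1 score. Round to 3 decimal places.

0.522

Precision = TP/(TP+FP) = 88/145 = 0.6069
Recall = TP/(TP+FN) = 88/192 = 0.4583
F1 = 2·TP/(2·TP+FP+FN) = 176/337 = 0.522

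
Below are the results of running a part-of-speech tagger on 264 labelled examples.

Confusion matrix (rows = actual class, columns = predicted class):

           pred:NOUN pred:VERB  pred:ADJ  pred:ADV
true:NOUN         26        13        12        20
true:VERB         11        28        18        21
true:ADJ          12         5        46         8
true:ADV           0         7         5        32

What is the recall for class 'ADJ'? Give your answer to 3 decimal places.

0.648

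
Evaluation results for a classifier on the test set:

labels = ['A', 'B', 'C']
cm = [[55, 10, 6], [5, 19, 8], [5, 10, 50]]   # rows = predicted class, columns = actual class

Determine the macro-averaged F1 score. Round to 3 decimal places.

Per-class F1 score (2·TP/(2·TP+FP+FN)):
  A: TP=55, FP=10+6=16, FN=5+5=10 → 110/136 = 0.8088
  B: TP=19, FP=5+8=13, FN=10+10=20 → 38/71 = 0.5352
  C: TP=50, FP=5+10=15, FN=6+8=14 → 100/129 = 0.7752
Macro-F1 score = mean = (0.8088 + 0.5352 + 0.7752) / 3 = 0.706

0.706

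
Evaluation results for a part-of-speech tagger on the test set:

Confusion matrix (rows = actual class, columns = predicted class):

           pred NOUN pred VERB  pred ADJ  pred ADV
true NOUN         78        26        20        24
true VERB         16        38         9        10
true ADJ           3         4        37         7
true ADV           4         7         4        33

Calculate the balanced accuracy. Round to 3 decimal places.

0.615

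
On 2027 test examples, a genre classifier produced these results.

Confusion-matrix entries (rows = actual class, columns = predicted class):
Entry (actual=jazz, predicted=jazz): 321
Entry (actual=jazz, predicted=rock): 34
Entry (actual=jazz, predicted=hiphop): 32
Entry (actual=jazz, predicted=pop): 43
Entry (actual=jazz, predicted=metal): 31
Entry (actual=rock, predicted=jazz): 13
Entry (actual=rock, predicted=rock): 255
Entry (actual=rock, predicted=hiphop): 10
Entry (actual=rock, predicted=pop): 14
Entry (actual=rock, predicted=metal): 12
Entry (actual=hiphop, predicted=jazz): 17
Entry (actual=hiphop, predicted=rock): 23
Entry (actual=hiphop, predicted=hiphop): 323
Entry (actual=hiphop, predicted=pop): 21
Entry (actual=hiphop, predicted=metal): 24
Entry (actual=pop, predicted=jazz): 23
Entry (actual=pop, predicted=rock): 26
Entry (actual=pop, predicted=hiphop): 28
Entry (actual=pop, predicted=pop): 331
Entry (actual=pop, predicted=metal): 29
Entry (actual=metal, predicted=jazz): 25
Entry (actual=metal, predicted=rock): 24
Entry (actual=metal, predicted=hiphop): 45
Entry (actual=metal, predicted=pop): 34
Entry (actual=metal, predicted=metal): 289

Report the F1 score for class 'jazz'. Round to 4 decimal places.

Treat 'jazz' as positive and all other classes as negative.
F1 score = 2·TP/(2·TP+FP+FN).
jazz: TP=321, FP=13+17+23+25=78, FN=34+32+43+31=140 → 642/860 = 0.74651

0.7465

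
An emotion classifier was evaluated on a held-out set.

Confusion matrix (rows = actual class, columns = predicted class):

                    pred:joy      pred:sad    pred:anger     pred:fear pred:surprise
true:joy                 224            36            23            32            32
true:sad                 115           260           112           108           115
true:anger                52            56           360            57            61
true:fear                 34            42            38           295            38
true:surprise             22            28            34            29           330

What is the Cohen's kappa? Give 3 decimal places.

0.476

Observed agreement pₒ = trace/N = 1469/2533 = 0.5799
Expected agreement pₑ = Σ (rowᵢ·colᵢ)/N² = (347·447 + 710·422 + 586·567 + 447·521 + 443·576)/2533² = 0.1987
κ = (pₒ − pₑ)/(1 − pₑ) = (0.5799 − 0.1987)/(1 − 0.1987) = 0.476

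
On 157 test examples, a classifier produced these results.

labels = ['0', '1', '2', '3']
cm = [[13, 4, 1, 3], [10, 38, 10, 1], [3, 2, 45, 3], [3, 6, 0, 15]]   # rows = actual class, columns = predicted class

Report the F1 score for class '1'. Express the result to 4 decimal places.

0.6972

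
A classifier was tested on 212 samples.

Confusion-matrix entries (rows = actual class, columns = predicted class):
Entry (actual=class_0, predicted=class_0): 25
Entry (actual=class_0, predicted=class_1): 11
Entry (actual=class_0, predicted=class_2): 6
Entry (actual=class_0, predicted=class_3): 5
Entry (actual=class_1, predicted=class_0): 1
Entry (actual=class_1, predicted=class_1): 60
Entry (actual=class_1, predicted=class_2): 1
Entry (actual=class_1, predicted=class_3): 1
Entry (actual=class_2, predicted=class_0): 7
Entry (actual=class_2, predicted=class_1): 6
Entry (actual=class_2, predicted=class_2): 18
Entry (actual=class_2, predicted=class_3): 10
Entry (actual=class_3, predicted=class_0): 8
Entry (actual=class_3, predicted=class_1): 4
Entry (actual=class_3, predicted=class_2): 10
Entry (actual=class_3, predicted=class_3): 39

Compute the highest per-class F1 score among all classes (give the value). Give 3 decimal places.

Per-class F1 score (2·TP/(2·TP+FP+FN)):
  class_0: TP=25, FP=1+7+8=16, FN=11+6+5=22 → 50/88 = 0.5682
  class_1: TP=60, FP=11+6+4=21, FN=1+1+1=3 → 120/144 = 0.8333
  class_2: TP=18, FP=6+1+10=17, FN=7+6+10=23 → 36/76 = 0.4737
  class_3: TP=39, FP=5+1+10=16, FN=8+4+10=22 → 78/116 = 0.6724
Highest is class 'class_1' with F1 score = 0.833.

0.833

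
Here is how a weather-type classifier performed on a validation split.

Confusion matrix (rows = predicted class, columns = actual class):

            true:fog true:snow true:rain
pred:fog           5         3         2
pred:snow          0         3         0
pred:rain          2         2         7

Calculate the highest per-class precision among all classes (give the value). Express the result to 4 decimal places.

1.0000

Per-class precision (TP/(TP+FP)):
  fog: TP=5, FP=3+2=5 → 5/10 = 0.50000
  snow: TP=3, FP=0+0=0 → 3/3 = 1.00000
  rain: TP=7, FP=2+2=4 → 7/11 = 0.63636
Highest is class 'snow' with precision = 1.0000.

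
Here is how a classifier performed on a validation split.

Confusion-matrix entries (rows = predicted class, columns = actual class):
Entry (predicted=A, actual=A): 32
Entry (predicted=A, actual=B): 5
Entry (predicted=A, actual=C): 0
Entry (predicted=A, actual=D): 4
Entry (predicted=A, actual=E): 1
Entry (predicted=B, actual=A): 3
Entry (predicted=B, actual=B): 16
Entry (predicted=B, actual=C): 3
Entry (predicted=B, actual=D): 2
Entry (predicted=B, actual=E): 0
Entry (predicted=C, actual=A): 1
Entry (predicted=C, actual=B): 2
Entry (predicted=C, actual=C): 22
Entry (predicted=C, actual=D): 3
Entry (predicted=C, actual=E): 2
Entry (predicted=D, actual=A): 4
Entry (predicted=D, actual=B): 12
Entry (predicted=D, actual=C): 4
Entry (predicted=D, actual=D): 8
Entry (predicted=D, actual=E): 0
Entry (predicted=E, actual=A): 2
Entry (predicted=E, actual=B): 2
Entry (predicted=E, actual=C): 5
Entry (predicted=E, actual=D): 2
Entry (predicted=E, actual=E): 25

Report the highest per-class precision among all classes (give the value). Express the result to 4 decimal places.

0.7619

Per-class precision (TP/(TP+FP)):
  A: TP=32, FP=5+0+4+1=10 → 32/42 = 0.76190
  B: TP=16, FP=3+3+2+0=8 → 16/24 = 0.66667
  C: TP=22, FP=1+2+3+2=8 → 22/30 = 0.73333
  D: TP=8, FP=4+12+4+0=20 → 8/28 = 0.28571
  E: TP=25, FP=2+2+5+2=11 → 25/36 = 0.69444
Highest is class 'A' with precision = 0.7619.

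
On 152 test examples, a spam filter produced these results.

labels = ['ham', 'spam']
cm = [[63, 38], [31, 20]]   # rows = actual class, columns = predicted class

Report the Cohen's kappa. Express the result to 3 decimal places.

Observed agreement pₒ = trace/N = 83/152 = 0.5461
Expected agreement pₑ = Σ (rowᵢ·colᵢ)/N² = (101·94 + 51·58)/152² = 0.5390
κ = (pₒ − pₑ)/(1 − pₑ) = (0.5461 − 0.5390)/(1 − 0.5390) = 0.015

0.015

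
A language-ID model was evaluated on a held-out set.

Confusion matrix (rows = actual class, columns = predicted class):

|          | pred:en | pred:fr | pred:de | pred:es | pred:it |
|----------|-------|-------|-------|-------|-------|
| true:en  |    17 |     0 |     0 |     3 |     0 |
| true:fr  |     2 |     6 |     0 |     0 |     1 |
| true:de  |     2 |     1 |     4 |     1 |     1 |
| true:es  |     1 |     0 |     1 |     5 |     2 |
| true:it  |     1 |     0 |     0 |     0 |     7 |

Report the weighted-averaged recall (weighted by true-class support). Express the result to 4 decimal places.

0.7091

Per-class recall (TP/(TP+FN)):
  en: TP=17, FN=0+0+3+0=3 → 17/20 = 0.85000
  fr: TP=6, FN=2+0+0+1=3 → 6/9 = 0.66667
  de: TP=4, FN=2+1+1+1=5 → 4/9 = 0.44444
  es: TP=5, FN=1+0+1+2=4 → 5/9 = 0.55556
  it: TP=7, FN=1+0+0+0=1 → 7/8 = 0.87500
Weighted-recall = Σ (supportᵢ/N)·recallᵢ with N=55: (20/55)·0.85000 + (9/55)·0.66667 + (9/55)·0.44444 + (9/55)·0.55556 + (8/55)·0.87500 = 0.7091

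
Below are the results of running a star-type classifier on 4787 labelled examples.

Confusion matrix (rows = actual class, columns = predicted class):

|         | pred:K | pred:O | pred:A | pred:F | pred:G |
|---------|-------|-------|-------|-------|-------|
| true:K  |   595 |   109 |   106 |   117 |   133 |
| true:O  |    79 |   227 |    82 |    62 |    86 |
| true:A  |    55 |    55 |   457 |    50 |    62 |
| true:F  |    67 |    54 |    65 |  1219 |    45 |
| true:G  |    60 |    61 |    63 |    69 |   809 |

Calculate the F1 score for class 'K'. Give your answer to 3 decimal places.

0.621

F1 score = 2·TP/(2·TP+FP+FN).
K: TP=595, FP=79+55+67+60=261, FN=109+106+117+133=465 → 1190/1916 = 0.6211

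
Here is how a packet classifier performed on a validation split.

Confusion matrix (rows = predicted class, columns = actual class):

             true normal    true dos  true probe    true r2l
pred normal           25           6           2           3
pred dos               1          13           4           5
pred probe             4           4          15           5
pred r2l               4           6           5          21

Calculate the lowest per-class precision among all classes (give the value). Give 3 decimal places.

0.536

Per-class precision (TP/(TP+FP)):
  normal: TP=25, FP=6+2+3=11 → 25/36 = 0.6944
  dos: TP=13, FP=1+4+5=10 → 13/23 = 0.5652
  probe: TP=15, FP=4+4+5=13 → 15/28 = 0.5357
  r2l: TP=21, FP=4+6+5=15 → 21/36 = 0.5833
Lowest is class 'probe' with precision = 0.536.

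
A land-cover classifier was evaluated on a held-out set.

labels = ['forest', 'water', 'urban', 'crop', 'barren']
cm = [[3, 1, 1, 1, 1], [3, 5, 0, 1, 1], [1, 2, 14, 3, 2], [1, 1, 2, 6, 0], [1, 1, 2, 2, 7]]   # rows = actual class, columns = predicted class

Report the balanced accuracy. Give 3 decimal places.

0.541

Balanced accuracy = mean of per-class recall.
  forest: recall = 3/7 = 0.4286
  water: recall = 5/10 = 0.5000
  urban: recall = 14/22 = 0.6364
  crop: recall = 6/10 = 0.6000
  barren: recall = 7/13 = 0.5385
Mean = (0.4286 + 0.5000 + 0.6364 + 0.6000 + 0.5385) / 5 = 0.541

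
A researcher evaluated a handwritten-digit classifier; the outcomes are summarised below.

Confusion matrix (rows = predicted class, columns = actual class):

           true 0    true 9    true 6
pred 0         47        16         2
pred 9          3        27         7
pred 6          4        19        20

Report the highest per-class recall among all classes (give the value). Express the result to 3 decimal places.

Per-class recall (TP/(TP+FN)):
  0: TP=47, FN=3+4=7 → 47/54 = 0.8704
  9: TP=27, FN=16+19=35 → 27/62 = 0.4355
  6: TP=20, FN=2+7=9 → 20/29 = 0.6897
Highest is class '0' with recall = 0.870.

0.870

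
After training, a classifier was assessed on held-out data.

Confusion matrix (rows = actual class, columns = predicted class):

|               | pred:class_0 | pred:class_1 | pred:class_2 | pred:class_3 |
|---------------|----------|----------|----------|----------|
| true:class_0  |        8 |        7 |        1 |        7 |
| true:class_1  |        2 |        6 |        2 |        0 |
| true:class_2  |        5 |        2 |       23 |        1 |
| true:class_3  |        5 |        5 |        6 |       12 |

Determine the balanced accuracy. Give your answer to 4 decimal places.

0.5296

Balanced accuracy = mean of per-class recall.
  class_0: recall = 8/23 = 0.34783
  class_1: recall = 6/10 = 0.60000
  class_2: recall = 23/31 = 0.74194
  class_3: recall = 12/28 = 0.42857
Mean = (0.34783 + 0.60000 + 0.74194 + 0.42857) / 4 = 0.5296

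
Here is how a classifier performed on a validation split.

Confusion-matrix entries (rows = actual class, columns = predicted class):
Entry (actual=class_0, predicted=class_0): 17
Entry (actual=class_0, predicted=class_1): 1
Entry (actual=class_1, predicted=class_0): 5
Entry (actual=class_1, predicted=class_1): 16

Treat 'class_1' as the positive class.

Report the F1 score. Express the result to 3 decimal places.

0.842

Precision = TP/(TP+FP) = 16/17 = 0.9412
Recall = TP/(TP+FN) = 16/21 = 0.7619
F1 = 2·TP/(2·TP+FP+FN) = 32/38 = 0.842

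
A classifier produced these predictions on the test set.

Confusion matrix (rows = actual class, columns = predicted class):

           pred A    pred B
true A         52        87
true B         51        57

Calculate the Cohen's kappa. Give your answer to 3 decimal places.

Observed agreement pₒ = trace/N = 109/247 = 0.4413
Expected agreement pₑ = Σ (rowᵢ·colᵢ)/N² = (139·103 + 108·144)/247² = 0.4896
κ = (pₒ − pₑ)/(1 − pₑ) = (0.4413 − 0.4896)/(1 − 0.4896) = -0.095

-0.095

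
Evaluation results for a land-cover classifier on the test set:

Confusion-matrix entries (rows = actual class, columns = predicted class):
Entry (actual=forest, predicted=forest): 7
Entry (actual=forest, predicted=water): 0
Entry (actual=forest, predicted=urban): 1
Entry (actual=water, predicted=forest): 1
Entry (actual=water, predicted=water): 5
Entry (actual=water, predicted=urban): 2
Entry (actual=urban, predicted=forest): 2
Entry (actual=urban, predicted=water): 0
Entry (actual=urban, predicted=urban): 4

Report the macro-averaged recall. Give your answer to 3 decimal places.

0.722

Per-class recall (TP/(TP+FN)):
  forest: TP=7, FN=0+1=1 → 7/8 = 0.8750
  water: TP=5, FN=1+2=3 → 5/8 = 0.6250
  urban: TP=4, FN=2+0=2 → 4/6 = 0.6667
Macro-recall = mean = (0.8750 + 0.6250 + 0.6667) / 3 = 0.722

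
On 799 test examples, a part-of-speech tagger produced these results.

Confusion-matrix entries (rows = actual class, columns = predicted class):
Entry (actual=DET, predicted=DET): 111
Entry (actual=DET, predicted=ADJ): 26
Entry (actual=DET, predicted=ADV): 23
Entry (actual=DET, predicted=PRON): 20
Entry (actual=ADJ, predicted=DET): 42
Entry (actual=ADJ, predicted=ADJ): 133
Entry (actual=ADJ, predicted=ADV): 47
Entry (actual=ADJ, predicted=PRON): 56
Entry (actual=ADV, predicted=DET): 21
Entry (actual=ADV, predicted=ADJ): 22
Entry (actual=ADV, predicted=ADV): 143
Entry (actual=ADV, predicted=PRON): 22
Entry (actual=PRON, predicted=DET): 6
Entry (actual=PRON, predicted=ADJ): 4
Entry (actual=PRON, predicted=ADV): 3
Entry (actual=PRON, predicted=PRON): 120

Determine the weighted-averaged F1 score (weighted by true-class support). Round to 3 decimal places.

Per-class F1 score (2·TP/(2·TP+FP+FN)):
  DET: TP=111, FP=42+21+6=69, FN=26+23+20=69 → 222/360 = 0.6167
  ADJ: TP=133, FP=26+22+4=52, FN=42+47+56=145 → 266/463 = 0.5745
  ADV: TP=143, FP=23+47+3=73, FN=21+22+22=65 → 286/424 = 0.6745
  PRON: TP=120, FP=20+56+22=98, FN=6+4+3=13 → 240/351 = 0.6838
Weighted-F1 score = Σ (supportᵢ/N)·F1 scoreᵢ with N=799: (180/799)·0.6167 + (278/799)·0.5745 + (208/799)·0.6745 + (133/799)·0.6838 = 0.628

0.628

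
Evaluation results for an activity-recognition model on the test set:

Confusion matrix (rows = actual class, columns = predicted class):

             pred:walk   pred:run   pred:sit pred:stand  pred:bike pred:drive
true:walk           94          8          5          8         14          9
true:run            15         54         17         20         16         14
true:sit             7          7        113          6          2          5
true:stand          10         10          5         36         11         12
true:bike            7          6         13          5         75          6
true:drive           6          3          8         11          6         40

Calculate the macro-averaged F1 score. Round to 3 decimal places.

Per-class F1 score (2·TP/(2·TP+FP+FN)):
  walk: TP=94, FP=15+7+10+7+6=45, FN=8+5+8+14+9=44 → 188/277 = 0.6787
  run: TP=54, FP=8+7+10+6+3=34, FN=15+17+20+16+14=82 → 108/224 = 0.4821
  sit: TP=113, FP=5+17+5+13+8=48, FN=7+7+6+2+5=27 → 226/301 = 0.7508
  stand: TP=36, FP=8+20+6+5+11=50, FN=10+10+5+11+12=48 → 72/170 = 0.4235
  bike: TP=75, FP=14+16+2+11+6=49, FN=7+6+13+5+6=37 → 150/236 = 0.6356
  drive: TP=40, FP=9+14+5+12+6=46, FN=6+3+8+11+6=34 → 80/160 = 0.5000
Macro-F1 score = mean = (0.6787 + 0.4821 + 0.7508 + 0.4235 + 0.6356 + 0.5000) / 6 = 0.578

0.578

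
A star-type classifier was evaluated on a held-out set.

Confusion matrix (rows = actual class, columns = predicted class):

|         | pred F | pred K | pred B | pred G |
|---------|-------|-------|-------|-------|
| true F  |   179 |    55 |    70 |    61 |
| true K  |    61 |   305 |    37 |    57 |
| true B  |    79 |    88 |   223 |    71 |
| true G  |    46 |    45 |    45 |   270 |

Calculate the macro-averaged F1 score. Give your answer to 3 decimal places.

Per-class F1 score (2·TP/(2·TP+FP+FN)):
  F: TP=179, FP=61+79+46=186, FN=55+70+61=186 → 358/730 = 0.4904
  K: TP=305, FP=55+88+45=188, FN=61+37+57=155 → 610/953 = 0.6401
  B: TP=223, FP=70+37+45=152, FN=79+88+71=238 → 446/836 = 0.5335
  G: TP=270, FP=61+57+71=189, FN=46+45+45=136 → 540/865 = 0.6243
Macro-F1 score = mean = (0.4904 + 0.6401 + 0.5335 + 0.6243) / 4 = 0.572

0.572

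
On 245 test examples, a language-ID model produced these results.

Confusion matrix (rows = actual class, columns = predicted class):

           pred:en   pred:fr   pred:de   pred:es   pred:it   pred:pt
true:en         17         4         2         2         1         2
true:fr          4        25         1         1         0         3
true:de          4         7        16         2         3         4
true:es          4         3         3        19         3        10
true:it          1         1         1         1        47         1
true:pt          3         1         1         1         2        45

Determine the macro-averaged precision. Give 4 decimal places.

0.6757

Per-class precision (TP/(TP+FP)):
  en: TP=17, FP=4+4+4+1+3=16 → 17/33 = 0.51515
  fr: TP=25, FP=4+7+3+1+1=16 → 25/41 = 0.60976
  de: TP=16, FP=2+1+3+1+1=8 → 16/24 = 0.66667
  es: TP=19, FP=2+1+2+1+1=7 → 19/26 = 0.73077
  it: TP=47, FP=1+0+3+3+2=9 → 47/56 = 0.83929
  pt: TP=45, FP=2+3+4+10+1=20 → 45/65 = 0.69231
Macro-precision = mean = (0.51515 + 0.60976 + 0.66667 + 0.73077 + 0.83929 + 0.69231) / 6 = 0.6757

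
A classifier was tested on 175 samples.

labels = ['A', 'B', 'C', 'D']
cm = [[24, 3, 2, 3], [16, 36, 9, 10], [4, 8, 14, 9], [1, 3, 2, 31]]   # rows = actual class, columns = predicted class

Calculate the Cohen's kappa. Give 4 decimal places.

0.4610

Observed agreement pₒ = trace/N = 105/175 = 0.60000
Expected agreement pₑ = Σ (rowᵢ·colᵢ)/N² = (32·45 + 71·50 + 35·27 + 37·53)/175² = 0.25783
κ = (pₒ − pₑ)/(1 − pₑ) = (0.60000 − 0.25783)/(1 − 0.25783) = 0.4610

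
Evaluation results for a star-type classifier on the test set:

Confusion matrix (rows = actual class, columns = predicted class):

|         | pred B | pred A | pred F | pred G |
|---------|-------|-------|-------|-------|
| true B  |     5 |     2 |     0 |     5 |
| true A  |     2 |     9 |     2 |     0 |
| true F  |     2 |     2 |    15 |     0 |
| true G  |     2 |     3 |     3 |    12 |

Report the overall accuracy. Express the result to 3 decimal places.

Accuracy = trace / total = (5+9+15+12=41) / 64 = 41/64 = 0.641

0.641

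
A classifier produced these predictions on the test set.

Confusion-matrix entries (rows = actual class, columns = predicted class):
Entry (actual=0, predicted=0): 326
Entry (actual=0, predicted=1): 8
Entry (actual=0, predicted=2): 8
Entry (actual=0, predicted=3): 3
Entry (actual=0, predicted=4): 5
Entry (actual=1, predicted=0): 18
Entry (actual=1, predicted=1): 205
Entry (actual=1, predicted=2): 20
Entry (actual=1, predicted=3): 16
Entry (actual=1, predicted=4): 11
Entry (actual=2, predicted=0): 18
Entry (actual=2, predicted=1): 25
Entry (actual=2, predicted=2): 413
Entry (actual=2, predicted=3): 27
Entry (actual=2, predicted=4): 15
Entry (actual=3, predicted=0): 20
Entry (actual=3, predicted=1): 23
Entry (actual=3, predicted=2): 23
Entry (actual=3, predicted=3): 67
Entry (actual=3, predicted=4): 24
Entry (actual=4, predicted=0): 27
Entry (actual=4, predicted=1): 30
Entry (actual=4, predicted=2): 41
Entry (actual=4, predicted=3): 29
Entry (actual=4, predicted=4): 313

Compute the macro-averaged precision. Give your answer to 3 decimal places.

Per-class precision (TP/(TP+FP)):
  0: TP=326, FP=18+18+20+27=83 → 326/409 = 0.7971
  1: TP=205, FP=8+25+23+30=86 → 205/291 = 0.7045
  2: TP=413, FP=8+20+23+41=92 → 413/505 = 0.8178
  3: TP=67, FP=3+16+27+29=75 → 67/142 = 0.4718
  4: TP=313, FP=5+11+15+24=55 → 313/368 = 0.8505
Macro-precision = mean = (0.7971 + 0.7045 + 0.8178 + 0.4718 + 0.8505) / 5 = 0.728

0.728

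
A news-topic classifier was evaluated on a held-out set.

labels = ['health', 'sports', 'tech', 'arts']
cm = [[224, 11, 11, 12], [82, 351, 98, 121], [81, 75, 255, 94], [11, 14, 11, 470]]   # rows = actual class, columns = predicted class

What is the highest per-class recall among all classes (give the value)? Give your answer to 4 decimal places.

0.9289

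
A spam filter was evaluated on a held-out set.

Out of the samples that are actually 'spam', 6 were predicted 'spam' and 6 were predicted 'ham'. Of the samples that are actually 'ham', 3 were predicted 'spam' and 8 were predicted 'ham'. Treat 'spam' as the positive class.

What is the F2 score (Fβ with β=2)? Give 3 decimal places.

0.526

Fβ = (1+β²)·TP / ((1+β²)·TP + β²·FN + FP), with β²=4
= 5·6 / (5·6 + 4·6 + 3) = 0.526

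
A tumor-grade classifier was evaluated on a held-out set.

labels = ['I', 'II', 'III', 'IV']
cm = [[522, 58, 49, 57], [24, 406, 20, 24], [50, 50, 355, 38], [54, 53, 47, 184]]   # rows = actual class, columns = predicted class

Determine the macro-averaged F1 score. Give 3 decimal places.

Per-class F1 score (2·TP/(2·TP+FP+FN)):
  I: TP=522, FP=24+50+54=128, FN=58+49+57=164 → 1044/1336 = 0.7814
  II: TP=406, FP=58+50+53=161, FN=24+20+24=68 → 812/1041 = 0.7800
  III: TP=355, FP=49+20+47=116, FN=50+50+38=138 → 710/964 = 0.7365
  IV: TP=184, FP=57+24+38=119, FN=54+53+47=154 → 368/641 = 0.5741
Macro-F1 score = mean = (0.7814 + 0.7800 + 0.7365 + 0.5741) / 4 = 0.718

0.718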